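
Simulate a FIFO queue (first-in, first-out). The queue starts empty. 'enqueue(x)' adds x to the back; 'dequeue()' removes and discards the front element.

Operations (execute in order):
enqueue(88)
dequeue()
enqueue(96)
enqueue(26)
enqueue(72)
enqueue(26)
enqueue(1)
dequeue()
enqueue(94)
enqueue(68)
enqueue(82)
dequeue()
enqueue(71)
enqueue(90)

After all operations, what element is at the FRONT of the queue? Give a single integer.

enqueue(88): queue = [88]
dequeue(): queue = []
enqueue(96): queue = [96]
enqueue(26): queue = [96, 26]
enqueue(72): queue = [96, 26, 72]
enqueue(26): queue = [96, 26, 72, 26]
enqueue(1): queue = [96, 26, 72, 26, 1]
dequeue(): queue = [26, 72, 26, 1]
enqueue(94): queue = [26, 72, 26, 1, 94]
enqueue(68): queue = [26, 72, 26, 1, 94, 68]
enqueue(82): queue = [26, 72, 26, 1, 94, 68, 82]
dequeue(): queue = [72, 26, 1, 94, 68, 82]
enqueue(71): queue = [72, 26, 1, 94, 68, 82, 71]
enqueue(90): queue = [72, 26, 1, 94, 68, 82, 71, 90]

Answer: 72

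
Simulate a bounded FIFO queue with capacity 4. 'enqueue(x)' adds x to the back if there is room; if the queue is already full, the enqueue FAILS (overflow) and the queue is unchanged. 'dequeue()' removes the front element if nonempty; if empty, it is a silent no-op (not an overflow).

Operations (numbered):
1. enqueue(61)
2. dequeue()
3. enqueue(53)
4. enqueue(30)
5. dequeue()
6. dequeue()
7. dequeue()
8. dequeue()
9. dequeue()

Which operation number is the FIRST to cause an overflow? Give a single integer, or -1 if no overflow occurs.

Answer: -1

Derivation:
1. enqueue(61): size=1
2. dequeue(): size=0
3. enqueue(53): size=1
4. enqueue(30): size=2
5. dequeue(): size=1
6. dequeue(): size=0
7. dequeue(): empty, no-op, size=0
8. dequeue(): empty, no-op, size=0
9. dequeue(): empty, no-op, size=0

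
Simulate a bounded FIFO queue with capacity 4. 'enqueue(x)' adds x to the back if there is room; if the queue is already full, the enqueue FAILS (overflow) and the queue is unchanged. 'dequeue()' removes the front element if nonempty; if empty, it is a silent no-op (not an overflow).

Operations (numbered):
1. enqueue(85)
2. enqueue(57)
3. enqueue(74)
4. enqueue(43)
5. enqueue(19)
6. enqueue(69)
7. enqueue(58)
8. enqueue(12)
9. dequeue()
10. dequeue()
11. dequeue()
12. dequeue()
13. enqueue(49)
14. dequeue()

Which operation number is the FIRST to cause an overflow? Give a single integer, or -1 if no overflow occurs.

1. enqueue(85): size=1
2. enqueue(57): size=2
3. enqueue(74): size=3
4. enqueue(43): size=4
5. enqueue(19): size=4=cap → OVERFLOW (fail)
6. enqueue(69): size=4=cap → OVERFLOW (fail)
7. enqueue(58): size=4=cap → OVERFLOW (fail)
8. enqueue(12): size=4=cap → OVERFLOW (fail)
9. dequeue(): size=3
10. dequeue(): size=2
11. dequeue(): size=1
12. dequeue(): size=0
13. enqueue(49): size=1
14. dequeue(): size=0

Answer: 5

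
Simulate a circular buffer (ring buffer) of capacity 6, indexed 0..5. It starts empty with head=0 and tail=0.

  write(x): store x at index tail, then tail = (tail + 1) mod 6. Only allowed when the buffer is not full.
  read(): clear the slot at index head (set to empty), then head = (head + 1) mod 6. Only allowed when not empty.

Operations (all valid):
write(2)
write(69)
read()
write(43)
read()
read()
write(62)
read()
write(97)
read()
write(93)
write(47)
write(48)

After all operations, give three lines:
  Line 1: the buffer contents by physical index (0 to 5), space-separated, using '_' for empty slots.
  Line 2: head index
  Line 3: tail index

write(2): buf=[2 _ _ _ _ _], head=0, tail=1, size=1
write(69): buf=[2 69 _ _ _ _], head=0, tail=2, size=2
read(): buf=[_ 69 _ _ _ _], head=1, tail=2, size=1
write(43): buf=[_ 69 43 _ _ _], head=1, tail=3, size=2
read(): buf=[_ _ 43 _ _ _], head=2, tail=3, size=1
read(): buf=[_ _ _ _ _ _], head=3, tail=3, size=0
write(62): buf=[_ _ _ 62 _ _], head=3, tail=4, size=1
read(): buf=[_ _ _ _ _ _], head=4, tail=4, size=0
write(97): buf=[_ _ _ _ 97 _], head=4, tail=5, size=1
read(): buf=[_ _ _ _ _ _], head=5, tail=5, size=0
write(93): buf=[_ _ _ _ _ 93], head=5, tail=0, size=1
write(47): buf=[47 _ _ _ _ 93], head=5, tail=1, size=2
write(48): buf=[47 48 _ _ _ 93], head=5, tail=2, size=3

Answer: 47 48 _ _ _ 93
5
2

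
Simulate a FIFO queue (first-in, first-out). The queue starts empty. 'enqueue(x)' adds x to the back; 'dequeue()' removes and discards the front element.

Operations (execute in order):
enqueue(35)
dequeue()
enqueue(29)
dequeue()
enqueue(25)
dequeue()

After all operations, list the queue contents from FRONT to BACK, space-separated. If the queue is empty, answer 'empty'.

Answer: empty

Derivation:
enqueue(35): [35]
dequeue(): []
enqueue(29): [29]
dequeue(): []
enqueue(25): [25]
dequeue(): []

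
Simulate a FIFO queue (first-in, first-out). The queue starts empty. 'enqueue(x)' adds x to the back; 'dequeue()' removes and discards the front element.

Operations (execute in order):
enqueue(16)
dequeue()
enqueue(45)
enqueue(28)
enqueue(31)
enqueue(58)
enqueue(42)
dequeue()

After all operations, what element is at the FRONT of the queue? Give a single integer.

enqueue(16): queue = [16]
dequeue(): queue = []
enqueue(45): queue = [45]
enqueue(28): queue = [45, 28]
enqueue(31): queue = [45, 28, 31]
enqueue(58): queue = [45, 28, 31, 58]
enqueue(42): queue = [45, 28, 31, 58, 42]
dequeue(): queue = [28, 31, 58, 42]

Answer: 28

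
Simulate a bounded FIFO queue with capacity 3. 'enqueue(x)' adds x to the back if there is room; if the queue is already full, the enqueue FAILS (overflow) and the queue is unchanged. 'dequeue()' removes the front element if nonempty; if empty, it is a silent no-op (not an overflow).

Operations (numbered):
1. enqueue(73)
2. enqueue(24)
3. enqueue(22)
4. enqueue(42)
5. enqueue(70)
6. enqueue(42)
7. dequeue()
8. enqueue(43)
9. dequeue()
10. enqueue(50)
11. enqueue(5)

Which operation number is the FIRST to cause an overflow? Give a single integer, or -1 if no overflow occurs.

1. enqueue(73): size=1
2. enqueue(24): size=2
3. enqueue(22): size=3
4. enqueue(42): size=3=cap → OVERFLOW (fail)
5. enqueue(70): size=3=cap → OVERFLOW (fail)
6. enqueue(42): size=3=cap → OVERFLOW (fail)
7. dequeue(): size=2
8. enqueue(43): size=3
9. dequeue(): size=2
10. enqueue(50): size=3
11. enqueue(5): size=3=cap → OVERFLOW (fail)

Answer: 4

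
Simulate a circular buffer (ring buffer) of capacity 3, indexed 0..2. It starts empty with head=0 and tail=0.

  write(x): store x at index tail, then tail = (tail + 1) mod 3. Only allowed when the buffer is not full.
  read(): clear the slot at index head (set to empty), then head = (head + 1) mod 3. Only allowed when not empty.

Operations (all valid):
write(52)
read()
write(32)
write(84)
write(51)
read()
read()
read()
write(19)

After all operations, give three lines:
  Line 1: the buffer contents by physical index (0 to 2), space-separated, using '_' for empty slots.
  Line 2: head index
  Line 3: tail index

write(52): buf=[52 _ _], head=0, tail=1, size=1
read(): buf=[_ _ _], head=1, tail=1, size=0
write(32): buf=[_ 32 _], head=1, tail=2, size=1
write(84): buf=[_ 32 84], head=1, tail=0, size=2
write(51): buf=[51 32 84], head=1, tail=1, size=3
read(): buf=[51 _ 84], head=2, tail=1, size=2
read(): buf=[51 _ _], head=0, tail=1, size=1
read(): buf=[_ _ _], head=1, tail=1, size=0
write(19): buf=[_ 19 _], head=1, tail=2, size=1

Answer: _ 19 _
1
2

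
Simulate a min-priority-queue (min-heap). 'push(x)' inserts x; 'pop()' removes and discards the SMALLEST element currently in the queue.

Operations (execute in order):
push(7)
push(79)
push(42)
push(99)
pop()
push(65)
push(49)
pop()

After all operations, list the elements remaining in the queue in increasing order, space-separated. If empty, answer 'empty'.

Answer: 49 65 79 99

Derivation:
push(7): heap contents = [7]
push(79): heap contents = [7, 79]
push(42): heap contents = [7, 42, 79]
push(99): heap contents = [7, 42, 79, 99]
pop() → 7: heap contents = [42, 79, 99]
push(65): heap contents = [42, 65, 79, 99]
push(49): heap contents = [42, 49, 65, 79, 99]
pop() → 42: heap contents = [49, 65, 79, 99]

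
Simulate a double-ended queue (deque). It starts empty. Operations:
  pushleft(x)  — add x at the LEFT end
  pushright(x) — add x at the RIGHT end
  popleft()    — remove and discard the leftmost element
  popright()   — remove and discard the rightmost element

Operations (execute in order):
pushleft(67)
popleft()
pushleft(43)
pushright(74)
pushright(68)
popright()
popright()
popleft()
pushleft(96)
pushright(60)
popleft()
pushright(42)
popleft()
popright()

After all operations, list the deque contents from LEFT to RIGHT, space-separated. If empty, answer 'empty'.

Answer: empty

Derivation:
pushleft(67): [67]
popleft(): []
pushleft(43): [43]
pushright(74): [43, 74]
pushright(68): [43, 74, 68]
popright(): [43, 74]
popright(): [43]
popleft(): []
pushleft(96): [96]
pushright(60): [96, 60]
popleft(): [60]
pushright(42): [60, 42]
popleft(): [42]
popright(): []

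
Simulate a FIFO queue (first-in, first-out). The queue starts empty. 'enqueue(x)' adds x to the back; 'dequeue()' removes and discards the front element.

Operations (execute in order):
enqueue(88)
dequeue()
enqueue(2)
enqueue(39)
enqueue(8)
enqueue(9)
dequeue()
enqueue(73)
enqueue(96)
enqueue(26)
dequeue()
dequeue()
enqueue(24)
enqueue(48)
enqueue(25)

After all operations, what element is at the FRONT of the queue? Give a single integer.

Answer: 9

Derivation:
enqueue(88): queue = [88]
dequeue(): queue = []
enqueue(2): queue = [2]
enqueue(39): queue = [2, 39]
enqueue(8): queue = [2, 39, 8]
enqueue(9): queue = [2, 39, 8, 9]
dequeue(): queue = [39, 8, 9]
enqueue(73): queue = [39, 8, 9, 73]
enqueue(96): queue = [39, 8, 9, 73, 96]
enqueue(26): queue = [39, 8, 9, 73, 96, 26]
dequeue(): queue = [8, 9, 73, 96, 26]
dequeue(): queue = [9, 73, 96, 26]
enqueue(24): queue = [9, 73, 96, 26, 24]
enqueue(48): queue = [9, 73, 96, 26, 24, 48]
enqueue(25): queue = [9, 73, 96, 26, 24, 48, 25]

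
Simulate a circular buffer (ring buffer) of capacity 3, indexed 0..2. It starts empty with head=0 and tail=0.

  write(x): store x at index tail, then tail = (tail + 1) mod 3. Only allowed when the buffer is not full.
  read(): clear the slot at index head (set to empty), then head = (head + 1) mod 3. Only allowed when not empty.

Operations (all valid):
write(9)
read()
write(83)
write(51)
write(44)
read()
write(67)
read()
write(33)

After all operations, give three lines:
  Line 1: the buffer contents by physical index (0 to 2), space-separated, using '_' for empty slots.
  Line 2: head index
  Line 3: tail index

write(9): buf=[9 _ _], head=0, tail=1, size=1
read(): buf=[_ _ _], head=1, tail=1, size=0
write(83): buf=[_ 83 _], head=1, tail=2, size=1
write(51): buf=[_ 83 51], head=1, tail=0, size=2
write(44): buf=[44 83 51], head=1, tail=1, size=3
read(): buf=[44 _ 51], head=2, tail=1, size=2
write(67): buf=[44 67 51], head=2, tail=2, size=3
read(): buf=[44 67 _], head=0, tail=2, size=2
write(33): buf=[44 67 33], head=0, tail=0, size=3

Answer: 44 67 33
0
0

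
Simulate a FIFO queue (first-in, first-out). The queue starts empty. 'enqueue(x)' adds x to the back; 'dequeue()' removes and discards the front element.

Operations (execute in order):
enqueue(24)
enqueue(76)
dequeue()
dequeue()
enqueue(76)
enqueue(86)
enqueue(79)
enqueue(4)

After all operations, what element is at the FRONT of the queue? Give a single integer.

enqueue(24): queue = [24]
enqueue(76): queue = [24, 76]
dequeue(): queue = [76]
dequeue(): queue = []
enqueue(76): queue = [76]
enqueue(86): queue = [76, 86]
enqueue(79): queue = [76, 86, 79]
enqueue(4): queue = [76, 86, 79, 4]

Answer: 76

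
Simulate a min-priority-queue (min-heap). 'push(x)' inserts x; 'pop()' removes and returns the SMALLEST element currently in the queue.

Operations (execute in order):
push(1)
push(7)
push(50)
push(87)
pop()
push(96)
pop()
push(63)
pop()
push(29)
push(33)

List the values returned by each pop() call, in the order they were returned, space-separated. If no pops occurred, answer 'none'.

push(1): heap contents = [1]
push(7): heap contents = [1, 7]
push(50): heap contents = [1, 7, 50]
push(87): heap contents = [1, 7, 50, 87]
pop() → 1: heap contents = [7, 50, 87]
push(96): heap contents = [7, 50, 87, 96]
pop() → 7: heap contents = [50, 87, 96]
push(63): heap contents = [50, 63, 87, 96]
pop() → 50: heap contents = [63, 87, 96]
push(29): heap contents = [29, 63, 87, 96]
push(33): heap contents = [29, 33, 63, 87, 96]

Answer: 1 7 50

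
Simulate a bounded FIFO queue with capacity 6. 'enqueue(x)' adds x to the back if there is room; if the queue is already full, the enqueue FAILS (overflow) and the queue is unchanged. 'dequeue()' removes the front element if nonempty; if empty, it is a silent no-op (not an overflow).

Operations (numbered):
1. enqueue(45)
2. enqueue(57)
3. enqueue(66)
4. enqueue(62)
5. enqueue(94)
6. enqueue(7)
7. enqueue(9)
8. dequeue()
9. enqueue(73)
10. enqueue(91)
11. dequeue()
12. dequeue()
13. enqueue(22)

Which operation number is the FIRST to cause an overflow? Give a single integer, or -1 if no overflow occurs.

1. enqueue(45): size=1
2. enqueue(57): size=2
3. enqueue(66): size=3
4. enqueue(62): size=4
5. enqueue(94): size=5
6. enqueue(7): size=6
7. enqueue(9): size=6=cap → OVERFLOW (fail)
8. dequeue(): size=5
9. enqueue(73): size=6
10. enqueue(91): size=6=cap → OVERFLOW (fail)
11. dequeue(): size=5
12. dequeue(): size=4
13. enqueue(22): size=5

Answer: 7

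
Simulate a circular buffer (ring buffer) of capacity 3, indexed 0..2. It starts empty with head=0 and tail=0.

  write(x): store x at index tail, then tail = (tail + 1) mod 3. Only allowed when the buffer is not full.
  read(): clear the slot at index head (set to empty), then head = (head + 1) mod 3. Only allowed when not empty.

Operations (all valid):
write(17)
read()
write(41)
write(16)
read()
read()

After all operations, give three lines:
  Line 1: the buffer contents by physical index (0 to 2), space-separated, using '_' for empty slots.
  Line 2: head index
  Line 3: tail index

Answer: _ _ _
0
0

Derivation:
write(17): buf=[17 _ _], head=0, tail=1, size=1
read(): buf=[_ _ _], head=1, tail=1, size=0
write(41): buf=[_ 41 _], head=1, tail=2, size=1
write(16): buf=[_ 41 16], head=1, tail=0, size=2
read(): buf=[_ _ 16], head=2, tail=0, size=1
read(): buf=[_ _ _], head=0, tail=0, size=0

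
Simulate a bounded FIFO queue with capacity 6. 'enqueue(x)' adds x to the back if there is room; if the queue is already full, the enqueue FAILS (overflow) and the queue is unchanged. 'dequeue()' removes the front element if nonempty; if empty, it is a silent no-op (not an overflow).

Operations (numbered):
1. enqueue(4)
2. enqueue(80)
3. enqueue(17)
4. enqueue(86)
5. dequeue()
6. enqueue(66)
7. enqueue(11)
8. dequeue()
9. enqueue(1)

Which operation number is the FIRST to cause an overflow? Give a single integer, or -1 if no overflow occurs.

Answer: -1

Derivation:
1. enqueue(4): size=1
2. enqueue(80): size=2
3. enqueue(17): size=3
4. enqueue(86): size=4
5. dequeue(): size=3
6. enqueue(66): size=4
7. enqueue(11): size=5
8. dequeue(): size=4
9. enqueue(1): size=5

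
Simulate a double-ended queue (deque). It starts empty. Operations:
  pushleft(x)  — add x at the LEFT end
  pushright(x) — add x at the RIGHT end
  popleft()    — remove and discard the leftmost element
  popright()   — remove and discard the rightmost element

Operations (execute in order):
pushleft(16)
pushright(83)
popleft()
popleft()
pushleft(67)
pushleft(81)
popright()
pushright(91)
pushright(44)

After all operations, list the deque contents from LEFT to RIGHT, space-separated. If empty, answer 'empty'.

Answer: 81 91 44

Derivation:
pushleft(16): [16]
pushright(83): [16, 83]
popleft(): [83]
popleft(): []
pushleft(67): [67]
pushleft(81): [81, 67]
popright(): [81]
pushright(91): [81, 91]
pushright(44): [81, 91, 44]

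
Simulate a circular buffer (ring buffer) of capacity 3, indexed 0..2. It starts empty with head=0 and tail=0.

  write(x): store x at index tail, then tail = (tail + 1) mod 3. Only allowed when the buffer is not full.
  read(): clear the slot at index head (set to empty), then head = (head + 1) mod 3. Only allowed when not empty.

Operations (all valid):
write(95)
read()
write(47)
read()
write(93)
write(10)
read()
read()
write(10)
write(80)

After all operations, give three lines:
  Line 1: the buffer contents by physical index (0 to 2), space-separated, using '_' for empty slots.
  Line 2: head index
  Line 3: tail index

write(95): buf=[95 _ _], head=0, tail=1, size=1
read(): buf=[_ _ _], head=1, tail=1, size=0
write(47): buf=[_ 47 _], head=1, tail=2, size=1
read(): buf=[_ _ _], head=2, tail=2, size=0
write(93): buf=[_ _ 93], head=2, tail=0, size=1
write(10): buf=[10 _ 93], head=2, tail=1, size=2
read(): buf=[10 _ _], head=0, tail=1, size=1
read(): buf=[_ _ _], head=1, tail=1, size=0
write(10): buf=[_ 10 _], head=1, tail=2, size=1
write(80): buf=[_ 10 80], head=1, tail=0, size=2

Answer: _ 10 80
1
0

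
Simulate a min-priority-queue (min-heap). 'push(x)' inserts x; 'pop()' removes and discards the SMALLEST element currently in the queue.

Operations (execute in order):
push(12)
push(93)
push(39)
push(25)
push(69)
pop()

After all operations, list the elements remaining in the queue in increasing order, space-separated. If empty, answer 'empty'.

push(12): heap contents = [12]
push(93): heap contents = [12, 93]
push(39): heap contents = [12, 39, 93]
push(25): heap contents = [12, 25, 39, 93]
push(69): heap contents = [12, 25, 39, 69, 93]
pop() → 12: heap contents = [25, 39, 69, 93]

Answer: 25 39 69 93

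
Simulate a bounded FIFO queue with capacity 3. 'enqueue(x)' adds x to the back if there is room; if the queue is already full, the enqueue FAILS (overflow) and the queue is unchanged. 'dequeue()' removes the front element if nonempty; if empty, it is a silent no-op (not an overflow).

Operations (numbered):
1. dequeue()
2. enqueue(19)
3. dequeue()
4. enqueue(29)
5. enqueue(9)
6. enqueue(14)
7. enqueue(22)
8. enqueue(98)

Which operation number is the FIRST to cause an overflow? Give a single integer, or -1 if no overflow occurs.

Answer: 7

Derivation:
1. dequeue(): empty, no-op, size=0
2. enqueue(19): size=1
3. dequeue(): size=0
4. enqueue(29): size=1
5. enqueue(9): size=2
6. enqueue(14): size=3
7. enqueue(22): size=3=cap → OVERFLOW (fail)
8. enqueue(98): size=3=cap → OVERFLOW (fail)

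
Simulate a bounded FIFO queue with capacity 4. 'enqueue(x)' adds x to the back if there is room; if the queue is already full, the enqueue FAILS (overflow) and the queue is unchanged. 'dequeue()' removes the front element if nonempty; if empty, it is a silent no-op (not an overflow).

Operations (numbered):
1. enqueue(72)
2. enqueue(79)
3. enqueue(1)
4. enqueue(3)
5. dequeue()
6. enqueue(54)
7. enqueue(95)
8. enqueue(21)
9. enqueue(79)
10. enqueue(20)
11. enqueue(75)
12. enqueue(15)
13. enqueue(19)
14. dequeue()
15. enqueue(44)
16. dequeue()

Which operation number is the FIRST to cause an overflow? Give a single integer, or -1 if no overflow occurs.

1. enqueue(72): size=1
2. enqueue(79): size=2
3. enqueue(1): size=3
4. enqueue(3): size=4
5. dequeue(): size=3
6. enqueue(54): size=4
7. enqueue(95): size=4=cap → OVERFLOW (fail)
8. enqueue(21): size=4=cap → OVERFLOW (fail)
9. enqueue(79): size=4=cap → OVERFLOW (fail)
10. enqueue(20): size=4=cap → OVERFLOW (fail)
11. enqueue(75): size=4=cap → OVERFLOW (fail)
12. enqueue(15): size=4=cap → OVERFLOW (fail)
13. enqueue(19): size=4=cap → OVERFLOW (fail)
14. dequeue(): size=3
15. enqueue(44): size=4
16. dequeue(): size=3

Answer: 7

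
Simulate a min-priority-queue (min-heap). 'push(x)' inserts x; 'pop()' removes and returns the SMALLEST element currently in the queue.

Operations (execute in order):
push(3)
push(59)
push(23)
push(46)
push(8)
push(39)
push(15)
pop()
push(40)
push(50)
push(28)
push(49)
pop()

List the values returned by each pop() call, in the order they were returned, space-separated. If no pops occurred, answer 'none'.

Answer: 3 8

Derivation:
push(3): heap contents = [3]
push(59): heap contents = [3, 59]
push(23): heap contents = [3, 23, 59]
push(46): heap contents = [3, 23, 46, 59]
push(8): heap contents = [3, 8, 23, 46, 59]
push(39): heap contents = [3, 8, 23, 39, 46, 59]
push(15): heap contents = [3, 8, 15, 23, 39, 46, 59]
pop() → 3: heap contents = [8, 15, 23, 39, 46, 59]
push(40): heap contents = [8, 15, 23, 39, 40, 46, 59]
push(50): heap contents = [8, 15, 23, 39, 40, 46, 50, 59]
push(28): heap contents = [8, 15, 23, 28, 39, 40, 46, 50, 59]
push(49): heap contents = [8, 15, 23, 28, 39, 40, 46, 49, 50, 59]
pop() → 8: heap contents = [15, 23, 28, 39, 40, 46, 49, 50, 59]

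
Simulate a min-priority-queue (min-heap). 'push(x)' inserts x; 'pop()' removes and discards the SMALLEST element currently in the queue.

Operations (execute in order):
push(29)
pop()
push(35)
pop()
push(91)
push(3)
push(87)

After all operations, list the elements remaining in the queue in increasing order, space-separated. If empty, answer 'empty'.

Answer: 3 87 91

Derivation:
push(29): heap contents = [29]
pop() → 29: heap contents = []
push(35): heap contents = [35]
pop() → 35: heap contents = []
push(91): heap contents = [91]
push(3): heap contents = [3, 91]
push(87): heap contents = [3, 87, 91]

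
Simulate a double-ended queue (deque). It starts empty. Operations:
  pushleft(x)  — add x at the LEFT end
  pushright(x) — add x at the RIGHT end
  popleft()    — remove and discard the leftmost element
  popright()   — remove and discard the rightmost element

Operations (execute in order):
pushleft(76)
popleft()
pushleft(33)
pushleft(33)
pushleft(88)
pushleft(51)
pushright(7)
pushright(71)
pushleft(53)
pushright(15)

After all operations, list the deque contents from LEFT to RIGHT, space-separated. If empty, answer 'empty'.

Answer: 53 51 88 33 33 7 71 15

Derivation:
pushleft(76): [76]
popleft(): []
pushleft(33): [33]
pushleft(33): [33, 33]
pushleft(88): [88, 33, 33]
pushleft(51): [51, 88, 33, 33]
pushright(7): [51, 88, 33, 33, 7]
pushright(71): [51, 88, 33, 33, 7, 71]
pushleft(53): [53, 51, 88, 33, 33, 7, 71]
pushright(15): [53, 51, 88, 33, 33, 7, 71, 15]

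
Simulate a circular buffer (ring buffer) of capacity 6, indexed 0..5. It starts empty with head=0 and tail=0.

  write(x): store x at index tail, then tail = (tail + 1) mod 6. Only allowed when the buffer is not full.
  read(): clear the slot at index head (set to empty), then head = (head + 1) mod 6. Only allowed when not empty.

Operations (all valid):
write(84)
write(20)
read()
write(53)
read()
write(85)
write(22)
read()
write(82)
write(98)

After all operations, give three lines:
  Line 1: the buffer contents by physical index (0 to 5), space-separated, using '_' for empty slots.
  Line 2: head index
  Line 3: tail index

Answer: 98 _ _ 85 22 82
3
1

Derivation:
write(84): buf=[84 _ _ _ _ _], head=0, tail=1, size=1
write(20): buf=[84 20 _ _ _ _], head=0, tail=2, size=2
read(): buf=[_ 20 _ _ _ _], head=1, tail=2, size=1
write(53): buf=[_ 20 53 _ _ _], head=1, tail=3, size=2
read(): buf=[_ _ 53 _ _ _], head=2, tail=3, size=1
write(85): buf=[_ _ 53 85 _ _], head=2, tail=4, size=2
write(22): buf=[_ _ 53 85 22 _], head=2, tail=5, size=3
read(): buf=[_ _ _ 85 22 _], head=3, tail=5, size=2
write(82): buf=[_ _ _ 85 22 82], head=3, tail=0, size=3
write(98): buf=[98 _ _ 85 22 82], head=3, tail=1, size=4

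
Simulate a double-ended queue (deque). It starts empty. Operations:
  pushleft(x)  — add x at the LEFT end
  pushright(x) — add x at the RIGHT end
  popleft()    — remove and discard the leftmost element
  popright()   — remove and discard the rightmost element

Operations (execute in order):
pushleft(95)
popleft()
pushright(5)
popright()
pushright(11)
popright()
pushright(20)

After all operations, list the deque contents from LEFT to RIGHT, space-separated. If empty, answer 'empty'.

Answer: 20

Derivation:
pushleft(95): [95]
popleft(): []
pushright(5): [5]
popright(): []
pushright(11): [11]
popright(): []
pushright(20): [20]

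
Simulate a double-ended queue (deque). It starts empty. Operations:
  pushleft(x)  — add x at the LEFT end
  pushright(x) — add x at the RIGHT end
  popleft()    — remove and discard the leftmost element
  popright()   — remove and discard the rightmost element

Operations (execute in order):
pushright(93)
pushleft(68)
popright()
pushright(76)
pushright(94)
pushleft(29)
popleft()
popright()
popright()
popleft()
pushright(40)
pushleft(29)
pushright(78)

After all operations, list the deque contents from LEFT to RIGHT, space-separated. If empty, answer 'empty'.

pushright(93): [93]
pushleft(68): [68, 93]
popright(): [68]
pushright(76): [68, 76]
pushright(94): [68, 76, 94]
pushleft(29): [29, 68, 76, 94]
popleft(): [68, 76, 94]
popright(): [68, 76]
popright(): [68]
popleft(): []
pushright(40): [40]
pushleft(29): [29, 40]
pushright(78): [29, 40, 78]

Answer: 29 40 78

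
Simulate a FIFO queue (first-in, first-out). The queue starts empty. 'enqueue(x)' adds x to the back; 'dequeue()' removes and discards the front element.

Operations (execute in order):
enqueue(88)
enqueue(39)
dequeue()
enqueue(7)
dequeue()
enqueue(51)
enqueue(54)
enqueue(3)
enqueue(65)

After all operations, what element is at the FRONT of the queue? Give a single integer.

Answer: 7

Derivation:
enqueue(88): queue = [88]
enqueue(39): queue = [88, 39]
dequeue(): queue = [39]
enqueue(7): queue = [39, 7]
dequeue(): queue = [7]
enqueue(51): queue = [7, 51]
enqueue(54): queue = [7, 51, 54]
enqueue(3): queue = [7, 51, 54, 3]
enqueue(65): queue = [7, 51, 54, 3, 65]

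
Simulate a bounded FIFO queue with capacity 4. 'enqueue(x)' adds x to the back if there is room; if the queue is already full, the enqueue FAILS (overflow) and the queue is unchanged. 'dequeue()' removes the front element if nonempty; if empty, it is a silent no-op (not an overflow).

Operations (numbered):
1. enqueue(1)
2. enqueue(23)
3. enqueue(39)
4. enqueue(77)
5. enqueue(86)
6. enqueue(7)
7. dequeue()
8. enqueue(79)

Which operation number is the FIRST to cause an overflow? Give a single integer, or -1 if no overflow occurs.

Answer: 5

Derivation:
1. enqueue(1): size=1
2. enqueue(23): size=2
3. enqueue(39): size=3
4. enqueue(77): size=4
5. enqueue(86): size=4=cap → OVERFLOW (fail)
6. enqueue(7): size=4=cap → OVERFLOW (fail)
7. dequeue(): size=3
8. enqueue(79): size=4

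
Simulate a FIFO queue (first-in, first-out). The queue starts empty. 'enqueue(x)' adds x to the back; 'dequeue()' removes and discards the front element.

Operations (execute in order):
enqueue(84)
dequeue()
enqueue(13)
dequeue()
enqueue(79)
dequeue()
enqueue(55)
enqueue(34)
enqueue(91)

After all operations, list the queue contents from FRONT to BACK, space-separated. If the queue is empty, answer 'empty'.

Answer: 55 34 91

Derivation:
enqueue(84): [84]
dequeue(): []
enqueue(13): [13]
dequeue(): []
enqueue(79): [79]
dequeue(): []
enqueue(55): [55]
enqueue(34): [55, 34]
enqueue(91): [55, 34, 91]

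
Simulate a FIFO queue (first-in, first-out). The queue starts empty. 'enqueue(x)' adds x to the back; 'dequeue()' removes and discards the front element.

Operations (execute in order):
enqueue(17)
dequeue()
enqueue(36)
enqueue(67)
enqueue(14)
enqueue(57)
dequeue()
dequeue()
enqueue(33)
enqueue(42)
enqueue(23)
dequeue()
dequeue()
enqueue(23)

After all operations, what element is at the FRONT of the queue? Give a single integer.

enqueue(17): queue = [17]
dequeue(): queue = []
enqueue(36): queue = [36]
enqueue(67): queue = [36, 67]
enqueue(14): queue = [36, 67, 14]
enqueue(57): queue = [36, 67, 14, 57]
dequeue(): queue = [67, 14, 57]
dequeue(): queue = [14, 57]
enqueue(33): queue = [14, 57, 33]
enqueue(42): queue = [14, 57, 33, 42]
enqueue(23): queue = [14, 57, 33, 42, 23]
dequeue(): queue = [57, 33, 42, 23]
dequeue(): queue = [33, 42, 23]
enqueue(23): queue = [33, 42, 23, 23]

Answer: 33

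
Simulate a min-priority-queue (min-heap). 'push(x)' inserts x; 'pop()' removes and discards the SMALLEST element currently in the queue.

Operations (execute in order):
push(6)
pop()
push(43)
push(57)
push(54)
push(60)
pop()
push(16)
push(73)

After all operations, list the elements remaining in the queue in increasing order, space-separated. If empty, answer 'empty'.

push(6): heap contents = [6]
pop() → 6: heap contents = []
push(43): heap contents = [43]
push(57): heap contents = [43, 57]
push(54): heap contents = [43, 54, 57]
push(60): heap contents = [43, 54, 57, 60]
pop() → 43: heap contents = [54, 57, 60]
push(16): heap contents = [16, 54, 57, 60]
push(73): heap contents = [16, 54, 57, 60, 73]

Answer: 16 54 57 60 73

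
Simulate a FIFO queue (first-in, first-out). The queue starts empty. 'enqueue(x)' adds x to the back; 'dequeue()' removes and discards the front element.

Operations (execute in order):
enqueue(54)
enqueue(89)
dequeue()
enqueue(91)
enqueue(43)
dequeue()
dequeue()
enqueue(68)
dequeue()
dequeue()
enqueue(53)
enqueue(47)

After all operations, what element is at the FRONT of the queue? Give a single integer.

Answer: 53

Derivation:
enqueue(54): queue = [54]
enqueue(89): queue = [54, 89]
dequeue(): queue = [89]
enqueue(91): queue = [89, 91]
enqueue(43): queue = [89, 91, 43]
dequeue(): queue = [91, 43]
dequeue(): queue = [43]
enqueue(68): queue = [43, 68]
dequeue(): queue = [68]
dequeue(): queue = []
enqueue(53): queue = [53]
enqueue(47): queue = [53, 47]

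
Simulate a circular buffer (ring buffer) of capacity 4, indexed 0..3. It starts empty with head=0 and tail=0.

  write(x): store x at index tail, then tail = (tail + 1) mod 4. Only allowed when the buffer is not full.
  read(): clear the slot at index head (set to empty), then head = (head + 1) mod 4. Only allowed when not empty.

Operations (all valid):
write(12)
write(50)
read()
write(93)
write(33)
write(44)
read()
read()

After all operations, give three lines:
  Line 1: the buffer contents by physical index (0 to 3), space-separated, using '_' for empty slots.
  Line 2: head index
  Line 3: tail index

write(12): buf=[12 _ _ _], head=0, tail=1, size=1
write(50): buf=[12 50 _ _], head=0, tail=2, size=2
read(): buf=[_ 50 _ _], head=1, tail=2, size=1
write(93): buf=[_ 50 93 _], head=1, tail=3, size=2
write(33): buf=[_ 50 93 33], head=1, tail=0, size=3
write(44): buf=[44 50 93 33], head=1, tail=1, size=4
read(): buf=[44 _ 93 33], head=2, tail=1, size=3
read(): buf=[44 _ _ 33], head=3, tail=1, size=2

Answer: 44 _ _ 33
3
1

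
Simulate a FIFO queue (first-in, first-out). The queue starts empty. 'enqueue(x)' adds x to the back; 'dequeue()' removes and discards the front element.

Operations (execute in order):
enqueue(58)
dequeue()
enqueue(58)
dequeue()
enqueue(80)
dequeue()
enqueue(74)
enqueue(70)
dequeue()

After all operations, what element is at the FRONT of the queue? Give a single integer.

enqueue(58): queue = [58]
dequeue(): queue = []
enqueue(58): queue = [58]
dequeue(): queue = []
enqueue(80): queue = [80]
dequeue(): queue = []
enqueue(74): queue = [74]
enqueue(70): queue = [74, 70]
dequeue(): queue = [70]

Answer: 70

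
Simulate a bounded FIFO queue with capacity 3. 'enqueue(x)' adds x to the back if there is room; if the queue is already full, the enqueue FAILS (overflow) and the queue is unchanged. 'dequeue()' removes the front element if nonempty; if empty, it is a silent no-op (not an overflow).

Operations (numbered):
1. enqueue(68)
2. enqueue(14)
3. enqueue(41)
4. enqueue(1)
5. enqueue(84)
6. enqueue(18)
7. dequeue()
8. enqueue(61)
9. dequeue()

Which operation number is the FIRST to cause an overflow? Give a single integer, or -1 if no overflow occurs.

1. enqueue(68): size=1
2. enqueue(14): size=2
3. enqueue(41): size=3
4. enqueue(1): size=3=cap → OVERFLOW (fail)
5. enqueue(84): size=3=cap → OVERFLOW (fail)
6. enqueue(18): size=3=cap → OVERFLOW (fail)
7. dequeue(): size=2
8. enqueue(61): size=3
9. dequeue(): size=2

Answer: 4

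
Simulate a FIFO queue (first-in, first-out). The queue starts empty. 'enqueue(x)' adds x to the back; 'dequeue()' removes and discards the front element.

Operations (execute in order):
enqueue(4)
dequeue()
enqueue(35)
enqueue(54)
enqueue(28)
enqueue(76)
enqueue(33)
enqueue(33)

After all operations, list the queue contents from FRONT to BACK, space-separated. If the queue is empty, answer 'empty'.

Answer: 35 54 28 76 33 33

Derivation:
enqueue(4): [4]
dequeue(): []
enqueue(35): [35]
enqueue(54): [35, 54]
enqueue(28): [35, 54, 28]
enqueue(76): [35, 54, 28, 76]
enqueue(33): [35, 54, 28, 76, 33]
enqueue(33): [35, 54, 28, 76, 33, 33]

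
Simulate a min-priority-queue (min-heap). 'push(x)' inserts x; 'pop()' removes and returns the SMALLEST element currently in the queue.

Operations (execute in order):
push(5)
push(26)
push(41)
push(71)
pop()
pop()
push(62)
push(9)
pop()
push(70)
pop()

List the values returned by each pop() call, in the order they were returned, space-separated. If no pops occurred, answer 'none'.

push(5): heap contents = [5]
push(26): heap contents = [5, 26]
push(41): heap contents = [5, 26, 41]
push(71): heap contents = [5, 26, 41, 71]
pop() → 5: heap contents = [26, 41, 71]
pop() → 26: heap contents = [41, 71]
push(62): heap contents = [41, 62, 71]
push(9): heap contents = [9, 41, 62, 71]
pop() → 9: heap contents = [41, 62, 71]
push(70): heap contents = [41, 62, 70, 71]
pop() → 41: heap contents = [62, 70, 71]

Answer: 5 26 9 41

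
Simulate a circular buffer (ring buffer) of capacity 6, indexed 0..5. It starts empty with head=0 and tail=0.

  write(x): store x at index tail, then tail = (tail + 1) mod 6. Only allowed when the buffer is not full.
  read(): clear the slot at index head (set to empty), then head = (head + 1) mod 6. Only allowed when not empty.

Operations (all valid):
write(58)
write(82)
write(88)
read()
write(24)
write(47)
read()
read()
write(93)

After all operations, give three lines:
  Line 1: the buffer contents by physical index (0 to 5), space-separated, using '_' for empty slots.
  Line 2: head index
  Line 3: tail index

write(58): buf=[58 _ _ _ _ _], head=0, tail=1, size=1
write(82): buf=[58 82 _ _ _ _], head=0, tail=2, size=2
write(88): buf=[58 82 88 _ _ _], head=0, tail=3, size=3
read(): buf=[_ 82 88 _ _ _], head=1, tail=3, size=2
write(24): buf=[_ 82 88 24 _ _], head=1, tail=4, size=3
write(47): buf=[_ 82 88 24 47 _], head=1, tail=5, size=4
read(): buf=[_ _ 88 24 47 _], head=2, tail=5, size=3
read(): buf=[_ _ _ 24 47 _], head=3, tail=5, size=2
write(93): buf=[_ _ _ 24 47 93], head=3, tail=0, size=3

Answer: _ _ _ 24 47 93
3
0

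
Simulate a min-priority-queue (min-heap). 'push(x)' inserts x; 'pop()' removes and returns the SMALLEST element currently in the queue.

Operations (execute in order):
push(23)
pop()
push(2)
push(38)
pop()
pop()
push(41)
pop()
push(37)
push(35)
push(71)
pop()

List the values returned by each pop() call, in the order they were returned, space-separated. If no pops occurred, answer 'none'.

Answer: 23 2 38 41 35

Derivation:
push(23): heap contents = [23]
pop() → 23: heap contents = []
push(2): heap contents = [2]
push(38): heap contents = [2, 38]
pop() → 2: heap contents = [38]
pop() → 38: heap contents = []
push(41): heap contents = [41]
pop() → 41: heap contents = []
push(37): heap contents = [37]
push(35): heap contents = [35, 37]
push(71): heap contents = [35, 37, 71]
pop() → 35: heap contents = [37, 71]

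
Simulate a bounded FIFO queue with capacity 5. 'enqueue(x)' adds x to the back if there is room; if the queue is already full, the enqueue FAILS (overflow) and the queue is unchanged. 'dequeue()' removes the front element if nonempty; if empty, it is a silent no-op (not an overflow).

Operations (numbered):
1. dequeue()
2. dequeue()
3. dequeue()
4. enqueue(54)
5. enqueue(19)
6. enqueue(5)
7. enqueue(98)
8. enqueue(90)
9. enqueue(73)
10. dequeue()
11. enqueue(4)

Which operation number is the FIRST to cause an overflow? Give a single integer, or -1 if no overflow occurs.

1. dequeue(): empty, no-op, size=0
2. dequeue(): empty, no-op, size=0
3. dequeue(): empty, no-op, size=0
4. enqueue(54): size=1
5. enqueue(19): size=2
6. enqueue(5): size=3
7. enqueue(98): size=4
8. enqueue(90): size=5
9. enqueue(73): size=5=cap → OVERFLOW (fail)
10. dequeue(): size=4
11. enqueue(4): size=5

Answer: 9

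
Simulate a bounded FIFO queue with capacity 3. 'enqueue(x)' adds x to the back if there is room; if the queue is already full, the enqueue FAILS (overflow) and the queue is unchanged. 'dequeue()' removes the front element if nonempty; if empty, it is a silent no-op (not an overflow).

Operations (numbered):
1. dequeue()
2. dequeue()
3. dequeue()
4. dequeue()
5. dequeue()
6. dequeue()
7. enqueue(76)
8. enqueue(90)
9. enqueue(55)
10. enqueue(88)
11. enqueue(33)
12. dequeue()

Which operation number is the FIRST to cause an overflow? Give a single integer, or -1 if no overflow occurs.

Answer: 10

Derivation:
1. dequeue(): empty, no-op, size=0
2. dequeue(): empty, no-op, size=0
3. dequeue(): empty, no-op, size=0
4. dequeue(): empty, no-op, size=0
5. dequeue(): empty, no-op, size=0
6. dequeue(): empty, no-op, size=0
7. enqueue(76): size=1
8. enqueue(90): size=2
9. enqueue(55): size=3
10. enqueue(88): size=3=cap → OVERFLOW (fail)
11. enqueue(33): size=3=cap → OVERFLOW (fail)
12. dequeue(): size=2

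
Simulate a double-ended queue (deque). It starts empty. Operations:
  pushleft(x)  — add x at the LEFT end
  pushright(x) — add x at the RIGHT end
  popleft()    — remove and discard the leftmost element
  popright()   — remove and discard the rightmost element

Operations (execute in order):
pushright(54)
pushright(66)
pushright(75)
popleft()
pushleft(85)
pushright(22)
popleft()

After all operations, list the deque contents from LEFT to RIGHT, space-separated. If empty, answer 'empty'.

Answer: 66 75 22

Derivation:
pushright(54): [54]
pushright(66): [54, 66]
pushright(75): [54, 66, 75]
popleft(): [66, 75]
pushleft(85): [85, 66, 75]
pushright(22): [85, 66, 75, 22]
popleft(): [66, 75, 22]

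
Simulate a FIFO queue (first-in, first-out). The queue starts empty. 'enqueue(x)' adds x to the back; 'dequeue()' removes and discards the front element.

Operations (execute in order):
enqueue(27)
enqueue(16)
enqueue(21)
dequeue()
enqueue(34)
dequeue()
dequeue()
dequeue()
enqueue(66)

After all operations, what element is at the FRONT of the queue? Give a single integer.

Answer: 66

Derivation:
enqueue(27): queue = [27]
enqueue(16): queue = [27, 16]
enqueue(21): queue = [27, 16, 21]
dequeue(): queue = [16, 21]
enqueue(34): queue = [16, 21, 34]
dequeue(): queue = [21, 34]
dequeue(): queue = [34]
dequeue(): queue = []
enqueue(66): queue = [66]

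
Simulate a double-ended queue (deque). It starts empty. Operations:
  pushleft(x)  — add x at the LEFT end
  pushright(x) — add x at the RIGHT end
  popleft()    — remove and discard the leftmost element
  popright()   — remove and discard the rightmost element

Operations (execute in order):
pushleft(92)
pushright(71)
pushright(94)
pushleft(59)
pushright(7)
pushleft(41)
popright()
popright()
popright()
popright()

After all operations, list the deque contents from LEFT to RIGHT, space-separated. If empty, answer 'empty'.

pushleft(92): [92]
pushright(71): [92, 71]
pushright(94): [92, 71, 94]
pushleft(59): [59, 92, 71, 94]
pushright(7): [59, 92, 71, 94, 7]
pushleft(41): [41, 59, 92, 71, 94, 7]
popright(): [41, 59, 92, 71, 94]
popright(): [41, 59, 92, 71]
popright(): [41, 59, 92]
popright(): [41, 59]

Answer: 41 59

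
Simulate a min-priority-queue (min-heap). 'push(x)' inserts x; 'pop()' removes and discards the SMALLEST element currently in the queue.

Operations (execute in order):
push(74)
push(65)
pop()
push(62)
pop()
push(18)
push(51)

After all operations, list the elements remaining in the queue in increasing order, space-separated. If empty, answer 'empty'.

push(74): heap contents = [74]
push(65): heap contents = [65, 74]
pop() → 65: heap contents = [74]
push(62): heap contents = [62, 74]
pop() → 62: heap contents = [74]
push(18): heap contents = [18, 74]
push(51): heap contents = [18, 51, 74]

Answer: 18 51 74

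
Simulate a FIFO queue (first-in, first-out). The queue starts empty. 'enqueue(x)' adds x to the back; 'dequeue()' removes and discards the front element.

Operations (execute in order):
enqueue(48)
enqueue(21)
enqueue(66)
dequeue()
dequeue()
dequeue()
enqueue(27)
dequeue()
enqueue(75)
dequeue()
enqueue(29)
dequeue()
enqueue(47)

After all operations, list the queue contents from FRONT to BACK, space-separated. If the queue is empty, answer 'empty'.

Answer: 47

Derivation:
enqueue(48): [48]
enqueue(21): [48, 21]
enqueue(66): [48, 21, 66]
dequeue(): [21, 66]
dequeue(): [66]
dequeue(): []
enqueue(27): [27]
dequeue(): []
enqueue(75): [75]
dequeue(): []
enqueue(29): [29]
dequeue(): []
enqueue(47): [47]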